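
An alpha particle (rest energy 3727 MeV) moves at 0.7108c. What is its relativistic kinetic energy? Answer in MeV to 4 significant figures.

K ≈ 1572 MeV

γ = 1/√(1 − 0.7108²) = 1.42168
K = (γ − 1)m₀c² = (1.42168 − 1) × 3727 MeV = 0.421678 × 3727 MeV = 1572 MeV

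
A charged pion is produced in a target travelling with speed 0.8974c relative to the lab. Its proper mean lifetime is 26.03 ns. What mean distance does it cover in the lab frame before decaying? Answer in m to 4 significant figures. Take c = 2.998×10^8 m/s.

d ≈ 15.87 m

γ = 1/√(1 − 0.8974²) = 2.26645
Dilated lifetime: Δt = γτ₀ = 2.26645 × 26.03 ns = 58.9958 ns
d = vΔt = 0.8974c × 58.9958 ns = 2.69041×10^8 m/s × 5.89958×10^-8 s = 15.87 m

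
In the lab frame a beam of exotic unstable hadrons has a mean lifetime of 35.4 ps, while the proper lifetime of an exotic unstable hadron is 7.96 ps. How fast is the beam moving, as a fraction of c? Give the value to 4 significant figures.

β ≈ 0.9744

γ = Δt/τ₀ = 35.4/7.96 = 4.44724
β = √(1 − 1/γ²) = √(1 − 1/4.44724²) = 0.9744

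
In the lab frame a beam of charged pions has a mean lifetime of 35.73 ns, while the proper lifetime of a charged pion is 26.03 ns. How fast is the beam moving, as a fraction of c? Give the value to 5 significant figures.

γ = Δt/τ₀ = 35.73/26.03 = 1.372647
β = √(1 − 1/γ²) = √(1 − 1/1.372647²) = 0.68503

β ≈ 0.68503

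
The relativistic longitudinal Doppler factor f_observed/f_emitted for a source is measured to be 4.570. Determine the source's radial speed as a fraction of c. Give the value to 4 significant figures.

f_obs/f_src = √((1+β)/(1−β)) = 4.570  ⇒  (1+β)/(1−β) = 20.8849
β = |1 − D²|/(1 + D²) = |1 − 20.8849|/(1 + 20.8849) = 0.9086

β ≈ 0.9086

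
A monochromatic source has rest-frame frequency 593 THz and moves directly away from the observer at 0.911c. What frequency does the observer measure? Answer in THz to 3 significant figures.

Relativistic Doppler: f_obs = f_src √((1−β)/(1+β))
= 593 × √(0.089000/1.9110) = 593 × 0.21581 = 128 THz

f_obs ≈ 128 THz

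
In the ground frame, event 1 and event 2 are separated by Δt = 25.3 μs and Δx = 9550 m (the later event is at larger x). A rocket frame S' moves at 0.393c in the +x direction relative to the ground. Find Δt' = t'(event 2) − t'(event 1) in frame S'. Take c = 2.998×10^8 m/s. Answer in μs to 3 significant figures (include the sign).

Δt' ≈ 13.9 μs

γ = 1/√(1 − 0.393²) = 1.0875
Δt' = γ(Δt − vΔx/c²) = 1.0875 × (25.3 μs − 0.393×9550 m / (2.998×10^8 m/s))
= 1.0875 × (12.781 μs) = 13.9 μs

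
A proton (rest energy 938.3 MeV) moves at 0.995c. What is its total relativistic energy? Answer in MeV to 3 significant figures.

E ≈ 9390 MeV

γ = 1/√(1 − 0.995²) = 10.013
E = γm₀c² = 10.013 × 938.3 MeV = 9390 MeV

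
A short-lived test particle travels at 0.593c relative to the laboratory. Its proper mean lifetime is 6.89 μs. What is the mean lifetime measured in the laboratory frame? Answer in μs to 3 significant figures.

Δt ≈ 8.56 μs

γ = 1/√(1 − 0.593²) = 1.2419
Time dilation: Δt = γτ₀ = 1.2419 × 6.89 μs = 8.56 μs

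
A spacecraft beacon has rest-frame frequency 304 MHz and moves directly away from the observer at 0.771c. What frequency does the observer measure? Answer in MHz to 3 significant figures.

Relativistic Doppler: f_obs = f_src √((1−β)/(1+β))
= 304 × √(0.22900/1.7710) = 304 × 0.35959 = 109 MHz

f_obs ≈ 109 MHz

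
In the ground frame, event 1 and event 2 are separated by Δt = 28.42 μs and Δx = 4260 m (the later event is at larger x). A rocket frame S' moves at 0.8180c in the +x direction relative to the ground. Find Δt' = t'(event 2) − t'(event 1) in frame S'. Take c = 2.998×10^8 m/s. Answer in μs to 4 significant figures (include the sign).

γ = 1/√(1 − 0.8180²) = 1.73847
Δt' = γ(Δt − vΔx/c²) = 1.73847 × (28.42 μs − 0.8180×4260 m / (2.998×10^8 m/s))
= 1.73847 × (16.7967 μs) = 29.20 μs

Δt' ≈ 29.20 μs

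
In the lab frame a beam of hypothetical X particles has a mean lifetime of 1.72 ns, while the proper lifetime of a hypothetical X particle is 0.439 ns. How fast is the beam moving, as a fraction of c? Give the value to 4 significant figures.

β ≈ 0.9669

γ = Δt/τ₀ = 1.72/0.439 = 3.91800
β = √(1 − 1/γ²) = √(1 − 1/3.91800²) = 0.9669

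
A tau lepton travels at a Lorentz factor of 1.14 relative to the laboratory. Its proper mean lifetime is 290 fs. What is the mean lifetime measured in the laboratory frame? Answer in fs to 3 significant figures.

γ = 1.14 (given)
Time dilation: Δt = γτ₀ = 1.14 × 290 fs = 331 fs

Δt ≈ 331 fs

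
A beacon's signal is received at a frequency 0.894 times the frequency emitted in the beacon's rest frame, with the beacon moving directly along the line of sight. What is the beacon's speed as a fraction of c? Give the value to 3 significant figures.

β ≈ 0.112

f_obs/f_src = √((1−β)/(1+β)) = 0.894  ⇒  (1−β)/(1+β) = 0.79924
β = |1 − D²|/(1 + D²) = |1 − 0.79924|/(1 + 0.79924) = 0.112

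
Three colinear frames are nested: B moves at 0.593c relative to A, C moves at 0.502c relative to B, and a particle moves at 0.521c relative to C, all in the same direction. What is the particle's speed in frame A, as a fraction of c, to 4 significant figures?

u ≈ 0.9480c

Compose boost 2: (0.502 + 0.593)/(1 + 0.502×0.593) = 1.095/1.29769 = 0.843810
Compose boost 3: (0.521 + 0.843810)/(1 + 0.521×0.843810) = 1.36481/1.43962 = 0.9480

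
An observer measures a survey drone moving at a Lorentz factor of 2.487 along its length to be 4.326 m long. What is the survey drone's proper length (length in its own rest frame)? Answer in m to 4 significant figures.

γ = 2.487 (given)
L₀ = γL = 2.487 × 4.326 = 10.76 m

L₀ ≈ 10.76 m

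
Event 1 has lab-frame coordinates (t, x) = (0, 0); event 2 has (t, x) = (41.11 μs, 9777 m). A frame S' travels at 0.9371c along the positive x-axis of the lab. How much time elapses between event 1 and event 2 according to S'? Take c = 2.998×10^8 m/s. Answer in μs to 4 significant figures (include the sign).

γ = 1/√(1 − 0.9371²) = 2.86483
Δt' = γ(Δt − vΔx/c²) = 2.86483 × (41.11 μs − 0.9371×9777 m / (2.998×10^8 m/s))
= 2.86483 × (10.5495 μs) = 30.22 μs

Δt' ≈ 30.22 μs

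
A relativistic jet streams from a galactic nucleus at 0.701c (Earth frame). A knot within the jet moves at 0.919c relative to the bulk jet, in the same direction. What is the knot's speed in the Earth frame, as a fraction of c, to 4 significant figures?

Relativistic velocity addition: u = (u' + v)/(1 + u'v/c²)
= (0.919 + 0.701)/(1 + 0.919×0.701) = 1.620/1.64422 = 0.9853

u ≈ 0.9853c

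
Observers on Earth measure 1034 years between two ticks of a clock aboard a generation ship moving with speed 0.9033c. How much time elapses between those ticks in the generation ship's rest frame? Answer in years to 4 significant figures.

γ = 1/√(1 − 0.9033²) = 2.33095
Proper time: τ₀ = Δt/γ = 1034/2.33095 = 443.6 years

τ₀ ≈ 443.6 years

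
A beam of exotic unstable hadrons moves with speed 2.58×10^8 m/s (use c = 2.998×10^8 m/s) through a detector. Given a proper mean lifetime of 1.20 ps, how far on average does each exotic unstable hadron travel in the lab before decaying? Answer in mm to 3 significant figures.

d ≈ 0.608 mm

β = v/c = 2.58×10^8 / 2.998×10^8 = 0.86057
γ = 1/√(1 − 0.86057²) = 1.9634
Dilated lifetime: Δt = γτ₀ = 1.9634 × 1.20 ps = 2.3561 ps
d = vΔt = 0.86057c × 2.3561 ps = 2.5800×10^8 m/s × 2.3561×10^-12 s = 0.608 mm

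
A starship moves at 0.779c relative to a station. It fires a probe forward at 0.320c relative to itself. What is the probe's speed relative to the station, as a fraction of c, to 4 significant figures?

u ≈ 0.8797c

Relativistic velocity addition: u = (u' + v)/(1 + u'v/c²)
= (0.320 + 0.779)/(1 + 0.320×0.779) = 1.099/1.24928 = 0.8797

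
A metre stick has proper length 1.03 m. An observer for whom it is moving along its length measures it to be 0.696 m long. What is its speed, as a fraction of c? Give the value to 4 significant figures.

β ≈ 0.7372

γ = L₀/L = 1.03/0.696 = 1.47989
β = √(1 − 1/γ²) = 0.7372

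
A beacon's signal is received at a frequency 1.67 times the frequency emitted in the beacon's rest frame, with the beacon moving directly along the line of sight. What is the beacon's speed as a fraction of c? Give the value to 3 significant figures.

β ≈ 0.472

f_obs/f_src = √((1+β)/(1−β)) = 1.67  ⇒  (1+β)/(1−β) = 2.7889
β = |1 − D²|/(1 + D²) = |1 − 2.7889|/(1 + 2.7889) = 0.472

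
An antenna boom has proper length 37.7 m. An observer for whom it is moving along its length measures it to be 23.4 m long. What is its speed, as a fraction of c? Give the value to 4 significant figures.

γ = L₀/L = 37.7/23.4 = 1.61111
β = √(1 − 1/γ²) = 0.7841

β ≈ 0.7841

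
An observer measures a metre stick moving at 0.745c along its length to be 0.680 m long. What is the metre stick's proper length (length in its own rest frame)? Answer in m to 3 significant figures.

γ = 1/√(1 − 0.745²) = 1.4991
L₀ = γL = 1.4991 × 0.680 = 1.02 m

L₀ ≈ 1.02 m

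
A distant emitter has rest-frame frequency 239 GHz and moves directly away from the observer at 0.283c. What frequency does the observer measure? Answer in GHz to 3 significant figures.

Relativistic Doppler: f_obs = f_src √((1−β)/(1+β))
= 239 × √(0.71700/1.2830) = 239 × 0.74756 = 179 GHz

f_obs ≈ 179 GHz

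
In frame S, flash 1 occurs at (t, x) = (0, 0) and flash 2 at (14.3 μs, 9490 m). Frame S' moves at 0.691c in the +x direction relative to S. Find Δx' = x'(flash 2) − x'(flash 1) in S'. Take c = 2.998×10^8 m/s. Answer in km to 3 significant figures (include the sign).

γ = 1/√(1 − 0.691²) = 1.3834
Δx' = γ(Δx − vΔt) = 1.3834 × (9490 m − 0.691×(2.998×10^8 m/s)×14.3×10^-6 s)
= 1.3834 × (6527.6 m) = 9.03 km

Δx' ≈ 9.03 km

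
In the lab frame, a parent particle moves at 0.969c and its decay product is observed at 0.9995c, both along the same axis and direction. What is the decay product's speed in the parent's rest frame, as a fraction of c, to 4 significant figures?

Inverse velocity addition: u' = (u − v)/(1 − uv/c²)
= (0.9995 − 0.969)/(1 − 0.9995×0.969) = 0.03050/0.0314845 = 0.9687

u' ≈ 0.9687c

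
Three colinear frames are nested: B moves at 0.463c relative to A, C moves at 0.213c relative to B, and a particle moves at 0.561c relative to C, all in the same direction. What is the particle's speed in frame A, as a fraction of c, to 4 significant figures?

u ≈ 0.8745c

Compose boost 2: (0.213 + 0.463)/(1 + 0.213×0.463) = 0.6760/1.09862 = 0.615318
Compose boost 3: (0.561 + 0.615318)/(1 + 0.561×0.615318) = 1.17632/1.34519 = 0.8745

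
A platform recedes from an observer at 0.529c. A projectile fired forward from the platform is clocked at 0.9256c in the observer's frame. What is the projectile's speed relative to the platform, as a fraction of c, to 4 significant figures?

Inverse velocity addition: u' = (u − v)/(1 − uv/c²)
= (0.9256 − 0.529)/(1 − 0.9256×0.529) = 0.3966/0.510358 = 0.7771

u' ≈ 0.7771c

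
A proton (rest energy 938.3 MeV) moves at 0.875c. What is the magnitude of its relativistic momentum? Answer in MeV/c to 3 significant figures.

p ≈ 1700 MeV/c

γ = 1/√(1 − 0.875²) = 2.0656
p = γβm₀c = 2.0656 × 0.875 × 938.3 MeV/c = 1700 MeV/c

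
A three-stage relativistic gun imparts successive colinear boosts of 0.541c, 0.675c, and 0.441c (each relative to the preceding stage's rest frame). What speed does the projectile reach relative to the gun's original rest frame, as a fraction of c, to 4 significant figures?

Compose boost 2: (0.675 + 0.541)/(1 + 0.675×0.541) = 1.216/1.36518 = 0.890728
Compose boost 3: (0.441 + 0.890728)/(1 + 0.441×0.890728) = 1.33173/1.39281 = 0.9561

u ≈ 0.9561c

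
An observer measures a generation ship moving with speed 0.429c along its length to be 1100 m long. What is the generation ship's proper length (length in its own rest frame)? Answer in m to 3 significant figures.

L₀ ≈ 1220 m

γ = 1/√(1 − 0.429²) = 1.1070
L₀ = γL = 1.1070 × 1100 = 1220 m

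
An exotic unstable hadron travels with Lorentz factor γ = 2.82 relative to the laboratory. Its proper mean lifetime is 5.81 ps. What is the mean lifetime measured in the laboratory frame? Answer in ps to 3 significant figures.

γ = 2.82 (given)
Time dilation: Δt = γτ₀ = 2.82 × 5.81 ps = 16.4 ps

Δt ≈ 16.4 ps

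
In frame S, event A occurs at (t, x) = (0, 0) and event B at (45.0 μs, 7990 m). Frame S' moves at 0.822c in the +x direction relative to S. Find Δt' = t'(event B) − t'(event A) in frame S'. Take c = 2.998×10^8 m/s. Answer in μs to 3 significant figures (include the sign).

γ = 1/√(1 − 0.822²) = 1.7560
Δt' = γ(Δt − vΔx/c²) = 1.7560 × (45.0 μs − 0.822×7990 m / (2.998×10^8 m/s))
= 1.7560 × (23.093 μs) = 40.6 μs

Δt' ≈ 40.6 μs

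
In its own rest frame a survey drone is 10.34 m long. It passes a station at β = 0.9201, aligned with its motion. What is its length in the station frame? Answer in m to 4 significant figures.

γ = 1/√(1 − 0.9201²) = 2.55308
Length contraction: L = L₀/γ = 10.34/2.55308 = 4.050 m

L ≈ 4.050 m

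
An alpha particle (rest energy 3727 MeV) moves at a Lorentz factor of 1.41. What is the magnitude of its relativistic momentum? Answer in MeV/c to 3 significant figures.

p ≈ 3700 MeV/c

β = √(1 − 1/γ²) = √(1 − 1/1.41²) = 0.70499
p = γβm₀c = 1.41 × 0.70499 × 3727 MeV/c = 3700 MeV/c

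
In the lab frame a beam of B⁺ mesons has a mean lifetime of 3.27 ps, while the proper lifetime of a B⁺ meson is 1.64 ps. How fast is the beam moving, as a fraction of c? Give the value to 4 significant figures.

β ≈ 0.8651

γ = Δt/τ₀ = 3.27/1.64 = 1.99390
β = √(1 − 1/γ²) = √(1 − 1/1.99390²) = 0.8651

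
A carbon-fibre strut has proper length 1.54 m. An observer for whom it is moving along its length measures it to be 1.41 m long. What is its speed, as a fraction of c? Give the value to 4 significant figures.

γ = L₀/L = 1.54/1.41 = 1.09220
β = √(1 − 1/γ²) = 0.4021

β ≈ 0.4021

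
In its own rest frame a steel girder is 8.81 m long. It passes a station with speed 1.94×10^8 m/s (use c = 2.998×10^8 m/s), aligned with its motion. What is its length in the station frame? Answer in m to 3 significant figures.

β = v/c = 1.94×10^8 / 2.998×10^8 = 0.64710
γ = 1/√(1 − 0.64710²) = 1.3116
Length contraction: L = L₀/γ = 8.81/1.3116 = 6.72 m

L ≈ 6.72 m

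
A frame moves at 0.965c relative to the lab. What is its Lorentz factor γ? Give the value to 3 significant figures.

γ = 1/√(1 − β²) = 1/√(1 − 0.965²) = 1/√(0.068775) = 3.81

γ ≈ 3.81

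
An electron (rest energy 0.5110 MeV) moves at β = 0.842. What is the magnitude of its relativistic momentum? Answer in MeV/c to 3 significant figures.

γ = 1/√(1 − 0.842²) = 1.8536
p = γβm₀c = 1.8536 × 0.842 × 0.5110 MeV/c = 0.798 MeV/c

p ≈ 0.798 MeV/c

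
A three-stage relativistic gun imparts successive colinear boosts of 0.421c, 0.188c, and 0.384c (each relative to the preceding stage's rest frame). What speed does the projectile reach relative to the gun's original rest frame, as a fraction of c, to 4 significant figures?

u ≈ 0.7794c

Compose boost 2: (0.188 + 0.421)/(1 + 0.188×0.421) = 0.6090/1.07915 = 0.564334
Compose boost 3: (0.384 + 0.564334)/(1 + 0.384×0.564334) = 0.948334/1.21670 = 0.7794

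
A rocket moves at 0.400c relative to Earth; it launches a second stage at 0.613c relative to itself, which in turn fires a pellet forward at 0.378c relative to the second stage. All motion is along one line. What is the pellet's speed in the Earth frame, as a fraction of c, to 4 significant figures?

Compose boost 2: (0.613 + 0.400)/(1 + 0.613×0.400) = 1.013/1.24520 = 0.813524
Compose boost 3: (0.378 + 0.813524)/(1 + 0.378×0.813524) = 1.19152/1.30751 = 0.9113

u ≈ 0.9113c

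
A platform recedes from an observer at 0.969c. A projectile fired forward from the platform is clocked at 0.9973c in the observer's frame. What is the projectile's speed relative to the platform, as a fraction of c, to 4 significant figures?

u' ≈ 0.8419c

Inverse velocity addition: u' = (u − v)/(1 − uv/c²)
= (0.9973 − 0.969)/(1 − 0.9973×0.969) = 0.02830/0.0336163 = 0.8419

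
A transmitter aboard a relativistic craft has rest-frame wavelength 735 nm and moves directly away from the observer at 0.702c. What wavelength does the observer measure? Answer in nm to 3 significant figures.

Relativistic Doppler: λ_obs = λ_src √((1+β)/(1−β))
= 735 × √(1.7020/0.29800) = 735 × 2.3899 = 1760 nm

λ_obs ≈ 1760 nm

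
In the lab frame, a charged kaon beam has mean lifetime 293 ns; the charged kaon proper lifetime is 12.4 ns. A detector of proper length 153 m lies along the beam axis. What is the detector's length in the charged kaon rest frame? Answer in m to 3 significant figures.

Time dilation ⇒ γ = Δt/τ₀ = 293/12.4 = 23.629
Length contraction: L = L₀/γ = 153/23.629 = 6.48 m

L ≈ 6.48 m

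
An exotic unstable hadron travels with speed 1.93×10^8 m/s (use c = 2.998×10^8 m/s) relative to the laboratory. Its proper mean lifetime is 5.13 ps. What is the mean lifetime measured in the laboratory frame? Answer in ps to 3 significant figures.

β = v/c = 1.93×10^8 / 2.998×10^8 = 0.64376
γ = 1/√(1 − 0.64376²) = 1.3068
Time dilation: Δt = γτ₀ = 1.3068 × 5.13 ps = 6.70 ps

Δt ≈ 6.70 ps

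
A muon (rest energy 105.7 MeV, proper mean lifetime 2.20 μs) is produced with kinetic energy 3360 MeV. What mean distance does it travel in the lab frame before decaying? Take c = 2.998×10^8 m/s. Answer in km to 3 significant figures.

γ = 1 + K/(m₀c²) = 1 + 3360/105.7 = 32.788
β = √(1 − 1/γ²) = 0.99953
Dilated lifetime: γτ₀ = 32.788 × 2.20 μs = 72.134 μs
d = βc·γτ₀ = 0.99953 × (2.998×10^8 m/s) × 7.2134×10^-5 s = 21.6 km

d ≈ 21.6 km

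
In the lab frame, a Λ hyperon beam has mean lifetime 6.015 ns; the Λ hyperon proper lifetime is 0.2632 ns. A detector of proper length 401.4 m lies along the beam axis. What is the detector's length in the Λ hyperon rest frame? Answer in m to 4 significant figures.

Time dilation ⇒ γ = Δt/τ₀ = 6.015/0.2632 = 22.8533
Length contraction: L = L₀/γ = 401.4/22.8533 = 17.56 m

L ≈ 17.56 m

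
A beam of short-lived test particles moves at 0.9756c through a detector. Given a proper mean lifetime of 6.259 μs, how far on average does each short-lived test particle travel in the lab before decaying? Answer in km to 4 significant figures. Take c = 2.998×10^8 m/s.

γ = 1/√(1 − 0.9756²) = 4.55466
Dilated lifetime: Δt = γτ₀ = 4.55466 × 6.259 μs = 28.5076 μs
d = vΔt = 0.9756c × 28.5076 μs = 2.92485×10^8 m/s × 2.85076×10^-5 s = 8.338 km

d ≈ 8.338 km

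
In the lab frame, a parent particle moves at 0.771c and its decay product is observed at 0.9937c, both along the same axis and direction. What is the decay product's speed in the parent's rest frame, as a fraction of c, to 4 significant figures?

u' ≈ 0.9523c

Inverse velocity addition: u' = (u − v)/(1 − uv/c²)
= (0.9937 − 0.771)/(1 − 0.9937×0.771) = 0.2227/0.233857 = 0.9523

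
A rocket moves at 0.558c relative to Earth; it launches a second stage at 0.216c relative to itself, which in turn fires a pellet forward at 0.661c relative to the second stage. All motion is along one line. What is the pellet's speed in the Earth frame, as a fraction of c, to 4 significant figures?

Compose boost 2: (0.216 + 0.558)/(1 + 0.216×0.558) = 0.7740/1.12053 = 0.690746
Compose boost 3: (0.661 + 0.690746)/(1 + 0.661×0.690746) = 1.35175/1.45658 = 0.9280

u ≈ 0.9280c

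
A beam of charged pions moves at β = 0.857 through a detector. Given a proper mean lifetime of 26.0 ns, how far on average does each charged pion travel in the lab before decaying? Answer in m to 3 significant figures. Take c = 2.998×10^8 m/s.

d ≈ 13.0 m

γ = 1/√(1 − 0.857²) = 1.9406
Dilated lifetime: Δt = γτ₀ = 1.9406 × 26.0 ns = 50.454 ns
d = vΔt = 0.857c × 50.454 ns = 2.5693×10^8 m/s × 5.0454×10^-8 s = 13.0 m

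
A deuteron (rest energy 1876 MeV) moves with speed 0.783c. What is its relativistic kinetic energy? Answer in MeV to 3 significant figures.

K ≈ 1140 MeV

γ = 1/√(1 − 0.783²) = 1.6077
K = (γ − 1)m₀c² = (1.6077 − 1) × 1876 MeV = 0.60766 × 1876 MeV = 1140 MeV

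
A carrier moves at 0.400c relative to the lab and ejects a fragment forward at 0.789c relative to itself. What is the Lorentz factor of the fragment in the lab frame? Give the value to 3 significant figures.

u_lab = (0.789 + 0.400)/(1 + 0.789×0.400) = 1.189/1.31560 = 0.903770
γ = 1/√(1 − 0.903770²) = 2.34

γ ≈ 2.34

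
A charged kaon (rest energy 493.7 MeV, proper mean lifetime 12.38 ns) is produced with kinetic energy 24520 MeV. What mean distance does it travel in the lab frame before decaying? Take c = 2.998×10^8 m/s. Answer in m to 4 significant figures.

d ≈ 188.0 m

γ = 1 + K/(m₀c²) = 1 + 24520/493.7 = 50.6658
β = √(1 − 1/γ²) = 0.999805
Dilated lifetime: γτ₀ = 50.6658 × 12.38 ns = 627.242 ns
d = βc·γτ₀ = 0.999805 × (2.998×10^8 m/s) × 6.27242×10^-7 s = 188.0 m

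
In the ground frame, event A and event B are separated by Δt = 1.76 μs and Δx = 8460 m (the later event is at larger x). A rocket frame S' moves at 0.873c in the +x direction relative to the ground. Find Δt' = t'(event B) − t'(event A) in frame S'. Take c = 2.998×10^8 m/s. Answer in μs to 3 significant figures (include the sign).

Δt' ≈ -46.9 μs

γ = 1/√(1 − 0.873²) = 2.0504
Δt' = γ(Δt − vΔx/c²) = 2.0504 × (1.76 μs − 0.873×8460 m / (2.998×10^8 m/s))
= 2.0504 × (-22.875 μs) = -46.9 μs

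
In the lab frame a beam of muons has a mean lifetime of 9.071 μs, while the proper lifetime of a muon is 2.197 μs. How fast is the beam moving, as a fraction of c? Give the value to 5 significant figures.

β ≈ 0.97023

γ = Δt/τ₀ = 9.071/2.197 = 4.128812
β = √(1 − 1/γ²) = √(1 − 1/4.128812²) = 0.97023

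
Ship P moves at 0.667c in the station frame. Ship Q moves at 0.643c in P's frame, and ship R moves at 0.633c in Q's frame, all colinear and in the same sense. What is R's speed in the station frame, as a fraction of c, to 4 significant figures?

u ≈ 0.9807c

Compose boost 2: (0.643 + 0.667)/(1 + 0.643×0.667) = 1.310/1.42888 = 0.916801
Compose boost 3: (0.633 + 0.916801)/(1 + 0.633×0.916801) = 1.54980/1.58034 = 0.9807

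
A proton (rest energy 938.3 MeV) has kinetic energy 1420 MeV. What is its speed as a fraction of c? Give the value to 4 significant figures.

γ = 1 + K/(m₀c²) = 1 + 1420/938.3 = 2.51338
β = √(1 − 1/γ²) = 0.9174

β ≈ 0.9174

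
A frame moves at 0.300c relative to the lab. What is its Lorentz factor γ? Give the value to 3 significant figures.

γ = 1/√(1 − β²) = 1/√(1 − 0.300²) = 1/√(0.91000) = 1.05

γ ≈ 1.05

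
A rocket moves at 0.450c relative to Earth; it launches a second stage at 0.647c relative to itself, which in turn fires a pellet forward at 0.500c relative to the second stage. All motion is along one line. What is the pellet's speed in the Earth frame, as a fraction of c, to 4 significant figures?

u ≈ 0.9472c

Compose boost 2: (0.647 + 0.450)/(1 + 0.647×0.450) = 1.097/1.29115 = 0.849630
Compose boost 3: (0.500 + 0.849630)/(1 + 0.500×0.849630) = 1.34963/1.42482 = 0.9472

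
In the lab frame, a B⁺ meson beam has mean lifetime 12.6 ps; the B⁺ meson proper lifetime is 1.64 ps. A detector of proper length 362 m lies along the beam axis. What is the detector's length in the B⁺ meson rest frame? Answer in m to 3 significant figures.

L ≈ 47.1 m

Time dilation ⇒ γ = Δt/τ₀ = 12.6/1.64 = 7.6829
Length contraction: L = L₀/γ = 362/7.6829 = 47.1 m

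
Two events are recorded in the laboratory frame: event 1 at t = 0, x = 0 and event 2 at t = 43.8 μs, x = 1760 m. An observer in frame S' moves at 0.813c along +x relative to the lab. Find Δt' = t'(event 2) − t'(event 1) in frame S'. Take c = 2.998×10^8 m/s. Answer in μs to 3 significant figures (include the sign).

Δt' ≈ 67.0 μs

γ = 1/√(1 − 0.813²) = 1.7174
Δt' = γ(Δt − vΔx/c²) = 1.7174 × (43.8 μs − 0.813×1760 m / (2.998×10^8 m/s))
= 1.7174 × (39.027 μs) = 67.0 μs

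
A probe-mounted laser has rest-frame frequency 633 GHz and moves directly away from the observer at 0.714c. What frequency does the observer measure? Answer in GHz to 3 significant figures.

Relativistic Doppler: f_obs = f_src √((1−β)/(1+β))
= 633 × √(0.28600/1.7140) = 633 × 0.40849 = 259 GHz

f_obs ≈ 259 GHz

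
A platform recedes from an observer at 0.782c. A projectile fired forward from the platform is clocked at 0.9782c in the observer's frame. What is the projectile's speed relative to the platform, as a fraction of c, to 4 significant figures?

u' ≈ 0.8347c

Inverse velocity addition: u' = (u − v)/(1 − uv/c²)
= (0.9782 − 0.782)/(1 − 0.9782×0.782) = 0.1962/0.235048 = 0.8347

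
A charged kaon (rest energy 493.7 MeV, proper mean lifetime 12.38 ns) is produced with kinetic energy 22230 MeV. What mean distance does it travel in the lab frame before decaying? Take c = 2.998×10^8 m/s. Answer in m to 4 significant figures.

d ≈ 170.8 m

γ = 1 + K/(m₀c²) = 1 + 22230/493.7 = 46.0273
β = √(1 − 1/γ²) = 0.999764
Dilated lifetime: γτ₀ = 46.0273 × 12.38 ns = 569.819 ns
d = βc·γτ₀ = 0.999764 × (2.998×10^8 m/s) × 5.69819×10^-7 s = 170.8 m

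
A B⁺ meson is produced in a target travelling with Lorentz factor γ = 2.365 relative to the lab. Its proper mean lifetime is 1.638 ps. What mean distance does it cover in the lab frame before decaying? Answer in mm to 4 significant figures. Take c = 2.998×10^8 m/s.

β = √(1 − 1/γ²) = √(1 − 1/2.365²) = 0.906208
Dilated lifetime: Δt = γτ₀ = 2.365 × 1.638 ps = 3.87387 ps
d = vΔt = 0.906208c × 3.87387 ps = 2.71681×10^8 m/s × 3.87387×10^-12 s = 1.052 mm

d ≈ 1.052 mm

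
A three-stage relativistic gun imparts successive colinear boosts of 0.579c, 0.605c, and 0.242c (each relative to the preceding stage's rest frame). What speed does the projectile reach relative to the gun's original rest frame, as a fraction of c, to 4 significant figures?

u ≈ 0.9230c

Compose boost 2: (0.605 + 0.579)/(1 + 0.605×0.579) = 1.184/1.35030 = 0.876845
Compose boost 3: (0.242 + 0.876845)/(1 + 0.242×0.876845) = 1.11885/1.21220 = 0.9230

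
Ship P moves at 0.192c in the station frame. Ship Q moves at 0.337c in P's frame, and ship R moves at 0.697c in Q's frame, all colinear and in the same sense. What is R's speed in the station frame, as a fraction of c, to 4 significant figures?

Compose boost 2: (0.337 + 0.192)/(1 + 0.337×0.192) = 0.5290/1.06470 = 0.496852
Compose boost 3: (0.697 + 0.496852)/(1 + 0.697×0.496852) = 1.19385/1.34631 = 0.8868

u ≈ 0.8868c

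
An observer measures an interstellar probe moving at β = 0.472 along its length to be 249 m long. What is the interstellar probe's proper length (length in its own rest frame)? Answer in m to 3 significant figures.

L₀ ≈ 282 m

γ = 1/√(1 − 0.472²) = 1.1343
L₀ = γL = 1.1343 × 249 = 282 m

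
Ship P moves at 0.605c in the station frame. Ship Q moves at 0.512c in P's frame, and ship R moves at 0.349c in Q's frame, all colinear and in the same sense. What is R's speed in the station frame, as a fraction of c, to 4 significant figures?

Compose boost 2: (0.512 + 0.605)/(1 + 0.512×0.605) = 1.117/1.30976 = 0.852828
Compose boost 3: (0.349 + 0.852828)/(1 + 0.349×0.852828) = 1.20183/1.29764 = 0.9262

u ≈ 0.9262c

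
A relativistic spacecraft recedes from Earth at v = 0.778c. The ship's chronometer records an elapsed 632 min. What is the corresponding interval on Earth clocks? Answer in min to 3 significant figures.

γ = 1/√(1 − 0.778²) = 1.5917
Time dilation: Δt = γτ₀ = 1.5917 × 632 min = 1010 min

Δt ≈ 1010 min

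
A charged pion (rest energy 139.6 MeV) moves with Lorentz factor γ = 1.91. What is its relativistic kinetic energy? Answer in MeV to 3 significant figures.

K ≈ 127 MeV

γ = 1.91 (given)
K = (γ − 1)m₀c² = (1.91 − 1) × 139.6 MeV = 0.91000 × 139.6 MeV = 127 MeV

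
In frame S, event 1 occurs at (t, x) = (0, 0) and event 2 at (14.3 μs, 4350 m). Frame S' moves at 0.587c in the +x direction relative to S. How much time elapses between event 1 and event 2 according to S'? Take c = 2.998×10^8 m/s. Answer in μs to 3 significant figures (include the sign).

Δt' ≈ 7.14 μs

γ = 1/√(1 − 0.587²) = 1.2352
Δt' = γ(Δt − vΔx/c²) = 1.2352 × (14.3 μs − 0.587×4350 m / (2.998×10^8 m/s))
= 1.2352 × (5.7828 μs) = 7.14 μs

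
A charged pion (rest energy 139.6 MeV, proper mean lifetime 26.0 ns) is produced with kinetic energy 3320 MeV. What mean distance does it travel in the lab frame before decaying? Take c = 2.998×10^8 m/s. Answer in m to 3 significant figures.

γ = 1 + K/(m₀c²) = 1 + 3320/139.6 = 24.782
β = √(1 − 1/γ²) = 0.99919
Dilated lifetime: γτ₀ = 24.782 × 26.0 ns = 644.34 ns
d = βc·γτ₀ = 0.99919 × (2.998×10^8 m/s) × 6.4434×10^-7 s = 193 m

d ≈ 193 m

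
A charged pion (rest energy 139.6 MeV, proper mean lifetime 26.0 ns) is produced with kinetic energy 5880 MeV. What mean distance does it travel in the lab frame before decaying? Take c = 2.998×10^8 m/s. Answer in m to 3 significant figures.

γ = 1 + K/(m₀c²) = 1 + 5880/139.6 = 43.120
β = √(1 − 1/γ²) = 0.99973
Dilated lifetime: γτ₀ = 43.120 × 26.0 ns = 1121.1 ns
d = βc·γτ₀ = 0.99973 × (2.998×10^8 m/s) × 1.1211×10^-6 s = 336 m

d ≈ 336 m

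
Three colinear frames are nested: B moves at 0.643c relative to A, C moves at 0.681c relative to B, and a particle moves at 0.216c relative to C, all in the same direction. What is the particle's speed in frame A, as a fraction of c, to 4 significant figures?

u ≈ 0.9482c

Compose boost 2: (0.681 + 0.643)/(1 + 0.681×0.643) = 1.324/1.43788 = 0.920798
Compose boost 3: (0.216 + 0.920798)/(1 + 0.216×0.920798) = 1.13680/1.19889 = 0.9482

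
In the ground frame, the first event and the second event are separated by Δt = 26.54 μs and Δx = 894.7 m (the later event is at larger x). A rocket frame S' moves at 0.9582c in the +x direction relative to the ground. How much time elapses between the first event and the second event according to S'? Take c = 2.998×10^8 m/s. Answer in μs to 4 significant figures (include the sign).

γ = 1/√(1 − 0.9582²) = 3.49529
Δt' = γ(Δt − vΔx/c²) = 3.49529 × (26.54 μs − 0.9582×894.7 m / (2.998×10^8 m/s))
= 3.49529 × (23.6804 μs) = 82.77 μs

Δt' ≈ 82.77 μs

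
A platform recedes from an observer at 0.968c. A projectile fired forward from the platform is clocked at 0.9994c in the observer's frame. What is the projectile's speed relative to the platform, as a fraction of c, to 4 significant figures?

u' ≈ 0.9638c

Inverse velocity addition: u' = (u − v)/(1 − uv/c²)
= (0.9994 − 0.968)/(1 − 0.9994×0.968) = 0.03140/0.0325808 = 0.9638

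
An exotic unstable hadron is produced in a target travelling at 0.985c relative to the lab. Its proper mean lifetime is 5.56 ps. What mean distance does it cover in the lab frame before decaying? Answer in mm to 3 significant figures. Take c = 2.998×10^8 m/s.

γ = 1/√(1 − 0.985²) = 5.7953
Dilated lifetime: Δt = γτ₀ = 5.7953 × 5.56 ps = 32.222 ps
d = vΔt = 0.985c × 32.222 ps = 2.9530×10^8 m/s × 3.2222×10^-11 s = 9.52 mm

d ≈ 9.52 mm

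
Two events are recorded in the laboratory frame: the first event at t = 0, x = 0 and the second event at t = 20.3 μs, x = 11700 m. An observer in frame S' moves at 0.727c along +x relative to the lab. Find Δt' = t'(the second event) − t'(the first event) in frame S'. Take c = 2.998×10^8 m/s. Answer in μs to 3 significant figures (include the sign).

γ = 1/√(1 − 0.727²) = 1.4564
Δt' = γ(Δt − vΔx/c²) = 1.4564 × (20.3 μs − 0.727×11700 m / (2.998×10^8 m/s))
= 1.4564 × (-8.0719 μs) = -11.8 μs

Δt' ≈ -11.8 μs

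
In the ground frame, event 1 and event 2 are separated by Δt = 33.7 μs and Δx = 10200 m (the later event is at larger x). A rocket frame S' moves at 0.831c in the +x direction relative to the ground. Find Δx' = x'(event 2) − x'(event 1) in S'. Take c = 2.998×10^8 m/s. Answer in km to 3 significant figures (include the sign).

Δx' ≈ 3.24 km

γ = 1/√(1 − 0.831²) = 1.7977
Δx' = γ(Δx − vΔt) = 1.7977 × (10200 m − 0.831×(2.998×10^8 m/s)×33.7×10^-6 s)
= 1.7977 × (1804.2 m) = 3.24 km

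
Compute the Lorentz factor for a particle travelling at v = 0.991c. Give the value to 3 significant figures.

γ = 1/√(1 − β²) = 1/√(1 − 0.991²) = 1/√(0.017919) = 7.47

γ ≈ 7.47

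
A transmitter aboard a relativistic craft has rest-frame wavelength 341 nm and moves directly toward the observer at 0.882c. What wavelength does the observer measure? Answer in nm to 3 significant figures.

Relativistic Doppler: λ_obs = λ_src √((1−β)/(1+β))
= 341 × √(0.11800/1.8820) = 341 × 0.25040 = 85.4 nm

λ_obs ≈ 85.4 nm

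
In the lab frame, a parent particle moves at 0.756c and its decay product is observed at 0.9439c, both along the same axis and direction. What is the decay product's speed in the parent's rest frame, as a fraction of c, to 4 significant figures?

u' ≈ 0.6560c

Inverse velocity addition: u' = (u − v)/(1 − uv/c²)
= (0.9439 − 0.756)/(1 − 0.9439×0.756) = 0.1879/0.286412 = 0.6560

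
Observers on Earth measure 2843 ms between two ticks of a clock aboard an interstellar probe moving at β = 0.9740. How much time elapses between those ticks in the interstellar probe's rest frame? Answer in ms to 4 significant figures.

γ = 1/√(1 − 0.9740²) = 4.41408
Proper time: τ₀ = Δt/γ = 2843/4.41408 = 644.1 ms

τ₀ ≈ 644.1 ms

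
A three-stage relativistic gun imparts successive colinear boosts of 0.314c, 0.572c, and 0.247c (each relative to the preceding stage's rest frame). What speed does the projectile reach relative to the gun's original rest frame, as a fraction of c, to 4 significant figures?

u ≈ 0.8419c

Compose boost 2: (0.572 + 0.314)/(1 + 0.572×0.314) = 0.8860/1.17961 = 0.751097
Compose boost 3: (0.247 + 0.751097)/(1 + 0.247×0.751097) = 0.998097/1.18552 = 0.8419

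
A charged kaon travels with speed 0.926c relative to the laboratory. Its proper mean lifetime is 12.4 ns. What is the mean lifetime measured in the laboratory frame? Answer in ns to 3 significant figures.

γ = 1/√(1 − 0.926²) = 2.6488
Time dilation: Δt = γτ₀ = 2.6488 × 12.4 ns = 32.8 ns

Δt ≈ 32.8 ns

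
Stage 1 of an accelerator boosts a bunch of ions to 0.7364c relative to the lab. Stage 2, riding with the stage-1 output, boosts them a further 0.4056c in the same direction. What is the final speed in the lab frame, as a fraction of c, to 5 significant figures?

u ≈ 0.87935c

Compose boost 2: (0.4056 + 0.7364)/(1 + 0.4056×0.7364) = 1.1420/1.298684 = 0.87935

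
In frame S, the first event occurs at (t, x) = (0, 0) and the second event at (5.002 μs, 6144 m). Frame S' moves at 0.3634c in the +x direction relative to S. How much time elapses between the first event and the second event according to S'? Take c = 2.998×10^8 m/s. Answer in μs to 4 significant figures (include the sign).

Δt' ≈ -2.625 μs

γ = 1/√(1 − 0.3634²) = 1.07338
Δt' = γ(Δt − vΔx/c²) = 1.07338 × (5.002 μs − 0.3634×6144 m / (2.998×10^8 m/s))
= 1.07338 × (-2.44540 μs) = -2.625 μs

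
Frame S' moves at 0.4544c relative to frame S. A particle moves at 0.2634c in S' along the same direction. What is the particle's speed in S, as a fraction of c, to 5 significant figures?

u ≈ 0.64107c

Relativistic velocity addition: u = (u' + v)/(1 + u'v/c²)
= (0.2634 + 0.4544)/(1 + 0.2634×0.4544) = 0.71780/1.119689 = 0.64107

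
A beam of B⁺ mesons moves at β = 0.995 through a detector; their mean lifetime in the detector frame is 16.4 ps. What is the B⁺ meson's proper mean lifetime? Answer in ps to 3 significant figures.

τ₀ ≈ 1.64 ps

γ = 1/√(1 − 0.995²) = 10.013
Proper time: τ₀ = Δt/γ = 16.4/10.013 = 1.64 ps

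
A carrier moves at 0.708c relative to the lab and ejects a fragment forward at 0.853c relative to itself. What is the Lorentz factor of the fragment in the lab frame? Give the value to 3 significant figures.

γ ≈ 4.35

u_lab = (0.853 + 0.708)/(1 + 0.853×0.708) = 1.561/1.60392 = 0.973238
γ = 1/√(1 − 0.973238²) = 4.35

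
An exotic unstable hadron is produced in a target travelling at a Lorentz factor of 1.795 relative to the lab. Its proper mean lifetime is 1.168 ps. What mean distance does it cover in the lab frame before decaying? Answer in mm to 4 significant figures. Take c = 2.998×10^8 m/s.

d ≈ 0.5220 mm

β = √(1 − 1/γ²) = √(1 − 1/1.795²) = 0.830443
Dilated lifetime: Δt = γτ₀ = 1.795 × 1.168 ps = 2.09656 ps
d = vΔt = 0.830443c × 2.09656 ps = 2.48967×10^8 m/s × 2.09656×10^-12 s = 0.5220 mm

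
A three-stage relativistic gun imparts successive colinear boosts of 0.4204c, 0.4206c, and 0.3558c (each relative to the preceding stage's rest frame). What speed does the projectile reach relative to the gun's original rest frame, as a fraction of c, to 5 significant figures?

Compose boost 2: (0.4206 + 0.4204)/(1 + 0.4206×0.4204) = 0.84100/1.176820 = 0.7146376
Compose boost 3: (0.3558 + 0.7146376)/(1 + 0.3558×0.7146376) = 1.070438/1.254268 = 0.85344

u ≈ 0.85344c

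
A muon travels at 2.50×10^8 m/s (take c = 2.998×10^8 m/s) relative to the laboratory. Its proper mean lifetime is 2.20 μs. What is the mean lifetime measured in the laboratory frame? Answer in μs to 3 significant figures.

Δt ≈ 3.99 μs

β = v/c = 2.50×10^8 / 2.998×10^8 = 0.83389
γ = 1/√(1 − 0.83389²) = 1.8118
Time dilation: Δt = γτ₀ = 1.8118 × 2.20 μs = 3.99 μs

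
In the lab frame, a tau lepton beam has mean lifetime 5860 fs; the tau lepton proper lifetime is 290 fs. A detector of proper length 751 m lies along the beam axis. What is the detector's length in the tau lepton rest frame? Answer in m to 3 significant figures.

Time dilation ⇒ γ = Δt/τ₀ = 5860/290 = 20.207
Length contraction: L = L₀/γ = 751/20.207 = 37.2 m

L ≈ 37.2 m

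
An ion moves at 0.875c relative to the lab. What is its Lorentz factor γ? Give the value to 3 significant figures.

γ = 1/√(1 − β²) = 1/√(1 − 0.875²) = 1/√(0.23438) = 2.07

γ ≈ 2.07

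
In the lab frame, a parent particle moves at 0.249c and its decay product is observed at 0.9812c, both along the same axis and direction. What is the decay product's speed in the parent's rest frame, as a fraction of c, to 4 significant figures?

Inverse velocity addition: u' = (u − v)/(1 − uv/c²)
= (0.9812 − 0.249)/(1 − 0.9812×0.249) = 0.7322/0.755681 = 0.9689

u' ≈ 0.9689c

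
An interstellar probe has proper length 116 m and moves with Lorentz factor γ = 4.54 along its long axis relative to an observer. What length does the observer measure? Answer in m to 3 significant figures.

L ≈ 25.6 m

γ = 4.54 (given)
Length contraction: L = L₀/γ = 116/4.54 = 25.6 m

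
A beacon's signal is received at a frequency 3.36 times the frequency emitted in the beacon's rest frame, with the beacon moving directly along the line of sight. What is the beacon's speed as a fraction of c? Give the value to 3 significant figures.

β ≈ 0.837

f_obs/f_src = √((1+β)/(1−β)) = 3.36  ⇒  (1+β)/(1−β) = 11.290
β = |1 − D²|/(1 + D²) = |1 − 11.290|/(1 + 11.290) = 0.837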